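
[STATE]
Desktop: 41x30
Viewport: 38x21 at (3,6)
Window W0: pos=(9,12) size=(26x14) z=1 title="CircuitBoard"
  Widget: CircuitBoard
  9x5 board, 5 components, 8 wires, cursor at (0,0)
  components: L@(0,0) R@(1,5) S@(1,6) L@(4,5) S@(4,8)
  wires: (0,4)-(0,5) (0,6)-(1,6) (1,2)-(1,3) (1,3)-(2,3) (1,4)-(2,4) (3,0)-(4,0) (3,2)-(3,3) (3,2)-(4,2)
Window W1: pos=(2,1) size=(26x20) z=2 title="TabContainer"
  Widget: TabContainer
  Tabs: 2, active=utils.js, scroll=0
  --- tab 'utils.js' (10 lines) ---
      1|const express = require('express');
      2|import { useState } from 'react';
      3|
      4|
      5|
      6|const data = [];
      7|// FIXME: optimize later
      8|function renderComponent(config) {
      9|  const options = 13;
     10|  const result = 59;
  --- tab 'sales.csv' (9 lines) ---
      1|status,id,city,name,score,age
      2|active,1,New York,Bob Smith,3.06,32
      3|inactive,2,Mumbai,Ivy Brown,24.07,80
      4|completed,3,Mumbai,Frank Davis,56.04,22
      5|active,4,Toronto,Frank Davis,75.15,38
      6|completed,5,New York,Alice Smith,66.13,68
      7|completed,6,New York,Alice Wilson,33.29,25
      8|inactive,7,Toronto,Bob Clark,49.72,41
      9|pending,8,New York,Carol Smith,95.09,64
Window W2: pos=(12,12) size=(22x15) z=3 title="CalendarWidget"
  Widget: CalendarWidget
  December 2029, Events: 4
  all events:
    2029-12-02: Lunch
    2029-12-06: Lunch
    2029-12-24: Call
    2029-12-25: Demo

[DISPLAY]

const express = require(┃             
import { useState } from┃             
                        ┃             
                        ┃             
                        ┃             
const data = [];        ┃             
// FIXME:┏━━━━━━━━━━━━━━━━━━━━┓┓      
function ┃ CalendarWidget     ┃┃      
  const o┠────────────────────┨┨      
  const r┃   December 2029    ┃┃      
         ┃Mo Tu We Th Fr Sa Su┃┃      
         ┃                1  2┃┃      
         ┃ 3  4  5  6*  7  8  ┃┃      
         ┃10 11 12 13 14 15 16┃┃      
━━━━━━━━━┃17 18 19 20 21 22 23┃┃      
      ┃  ┃24* 25* 26 27 28 29 ┃┃      
      ┃3 ┃31                  ┃┃      
      ┃  ┃                    ┃┃      
      ┃4 ┃                    ┃┃      
      ┗━━┃                    ┃┛      
         ┗━━━━━━━━━━━━━━━━━━━━┛       


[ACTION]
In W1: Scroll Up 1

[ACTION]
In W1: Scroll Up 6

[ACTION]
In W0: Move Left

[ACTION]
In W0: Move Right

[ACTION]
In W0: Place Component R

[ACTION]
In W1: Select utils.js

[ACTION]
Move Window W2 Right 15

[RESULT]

const express = require(┃             
import { useState } from┃             
                        ┃             
                        ┃             
                        ┃             
const data = [];        ┃             
// FIXME: optimi┏━━━━━━━━━━━━━━━━━━━━┓
function renderC┃ CalendarWidget     ┃
  const options ┠────────────────────┨
  const result =┃   December 2029    ┃
                ┃Mo Tu We Th Fr Sa Su┃
                ┃                1  2┃
                ┃ 3  4  5  6*  7  8  ┃
                ┃10 11 12 13 14 15 16┃
━━━━━━━━━━━━━━━━┃17 18 19 20 21 22 23┃
      ┃         ┃24* 25* 26 27 28 29 ┃
      ┃3   ·    ┃31                  ┃
      ┃    │    ┃                    ┃
      ┃4   ·    ┃                    ┃
      ┗━━━━━━━━━┃                    ┃
                ┗━━━━━━━━━━━━━━━━━━━━┛


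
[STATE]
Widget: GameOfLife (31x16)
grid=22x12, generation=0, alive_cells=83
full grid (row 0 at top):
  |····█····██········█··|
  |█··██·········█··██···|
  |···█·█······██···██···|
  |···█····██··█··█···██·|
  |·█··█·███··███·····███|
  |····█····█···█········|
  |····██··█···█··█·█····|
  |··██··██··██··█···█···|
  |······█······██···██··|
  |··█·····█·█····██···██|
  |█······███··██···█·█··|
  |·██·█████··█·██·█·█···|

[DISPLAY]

Gen: 0                         
····█····██········█··         
█··██·········█··██···         
···█·█······██···██···         
···█····██··█··█···██·         
·█··█·███··███·····███         
····█····█···█········         
····██··█···█··█·█····         
··██··██··██··█···█···         
······█······██···██··         
··█·····█·█····██···██         
█······███··██···█·█··         
·██·█████··█·██·█·█···         
                               
                               
                               


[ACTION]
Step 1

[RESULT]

Gen: 1                         
···██·············█···         
···█·█·······█···█·█··         
··██········███·██····         
··██·██·██····█······█         
···███·█··██·██····█·█         
···██·█··█·█·██·····█·         
····███████████·······         
···██·██···██·██·███··         
··██··█··███·██··████·         
········█···█··███··█·         
··██·█····████···████·         
·█···██··█···██··██···         
                               
                               
                               


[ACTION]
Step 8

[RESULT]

Gen: 9                         
····█······████·······         
···█·█····█····█······         
···███··███··█·█······         
····██··█·██··██······         
···········██·········         
········█···█·········         
········█··█··········         
···█···█··············         
··█·█···██············         
··██·····█·····██·····         
·············█········         
·············███······         
                               
                               
                               


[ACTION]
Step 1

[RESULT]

Gen: 10                        
····█······████·······         
···█·█····█····█······         
···█··█·█······██·····         
···█·█··█····███······         
·········██·██········         
············█·········         
·······██·············         
···█···█·█············         
··█·█···██············         
··██····██············         
·············█··█·····         
·············██·······         
                               
                               
                               


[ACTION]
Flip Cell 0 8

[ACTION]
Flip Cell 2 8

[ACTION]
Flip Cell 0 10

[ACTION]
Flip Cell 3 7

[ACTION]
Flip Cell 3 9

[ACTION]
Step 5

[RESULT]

Gen: 15                        
······················         
··██············██····         
··██············██····         
··██············██····         
·············█·█······         
·······█·····█········         
······███·██··········         
···█····██·█··········         
··█··███···█··········         
··███████·············         
········█····██·······         
·············██·······         
                               
                               
                               


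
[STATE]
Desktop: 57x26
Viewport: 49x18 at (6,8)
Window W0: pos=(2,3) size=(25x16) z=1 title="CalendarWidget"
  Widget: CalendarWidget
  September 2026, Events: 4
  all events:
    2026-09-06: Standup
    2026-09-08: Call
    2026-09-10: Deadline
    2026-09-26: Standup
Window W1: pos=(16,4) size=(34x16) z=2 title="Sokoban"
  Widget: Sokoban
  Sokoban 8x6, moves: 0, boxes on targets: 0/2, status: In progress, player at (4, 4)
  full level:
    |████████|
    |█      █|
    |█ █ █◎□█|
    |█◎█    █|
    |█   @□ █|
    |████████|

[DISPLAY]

 1  2  3  ┃█      █                        ┃     
 8*  9 10*┃█ █ █◎□█                        ┃     
15 16 17 1┃█◎█    █                        ┃     
22 23 24 2┃█   @□ █                        ┃     
29 30     ┃████████                        ┃     
          ┃Moves: 0  0/2                   ┃     
          ┃                                ┃     
          ┃                                ┃     
          ┃                                ┃     
          ┃                                ┃     
━━━━━━━━━━┃                                ┃     
          ┗━━━━━━━━━━━━━━━━━━━━━━━━━━━━━━━━┛     
                                                 
                                                 
                                                 
                                                 
                                                 
                                                 


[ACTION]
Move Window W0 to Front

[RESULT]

 1  2  3  4  5  6*  ┃                      ┃     
 8*  9 10* 11 12 13 ┃                      ┃     
15 16 17 18 19 20   ┃                      ┃     
22 23 24 25 26* 27  ┃                      ┃     
29 30               ┃                      ┃     
                    ┃0/2                   ┃     
                    ┃                      ┃     
                    ┃                      ┃     
                    ┃                      ┃     
                    ┃                      ┃     
━━━━━━━━━━━━━━━━━━━━┛                      ┃     
          ┗━━━━━━━━━━━━━━━━━━━━━━━━━━━━━━━━┛     
                                                 
                                                 
                                                 
                                                 
                                                 
                                                 


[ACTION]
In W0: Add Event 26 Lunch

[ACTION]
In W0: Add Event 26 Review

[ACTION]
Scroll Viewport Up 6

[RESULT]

                                                 
━━━━━━━━━━━━━━━━━━━━┓                            
lendarWidget        ┃━━━━━━━━━━━━━━━━━━━━━━┓     
────────────────────┨                      ┃     
  September 2026    ┃──────────────────────┨     
Tu We Th Fr Sa Su   ┃                      ┃     
 1  2  3  4  5  6*  ┃                      ┃     
 8*  9 10* 11 12 13 ┃                      ┃     
15 16 17 18 19 20   ┃                      ┃     
22 23 24 25 26* 27  ┃                      ┃     
29 30               ┃                      ┃     
                    ┃0/2                   ┃     
                    ┃                      ┃     
                    ┃                      ┃     
                    ┃                      ┃     
                    ┃                      ┃     
━━━━━━━━━━━━━━━━━━━━┛                      ┃     
          ┗━━━━━━━━━━━━━━━━━━━━━━━━━━━━━━━━┛     


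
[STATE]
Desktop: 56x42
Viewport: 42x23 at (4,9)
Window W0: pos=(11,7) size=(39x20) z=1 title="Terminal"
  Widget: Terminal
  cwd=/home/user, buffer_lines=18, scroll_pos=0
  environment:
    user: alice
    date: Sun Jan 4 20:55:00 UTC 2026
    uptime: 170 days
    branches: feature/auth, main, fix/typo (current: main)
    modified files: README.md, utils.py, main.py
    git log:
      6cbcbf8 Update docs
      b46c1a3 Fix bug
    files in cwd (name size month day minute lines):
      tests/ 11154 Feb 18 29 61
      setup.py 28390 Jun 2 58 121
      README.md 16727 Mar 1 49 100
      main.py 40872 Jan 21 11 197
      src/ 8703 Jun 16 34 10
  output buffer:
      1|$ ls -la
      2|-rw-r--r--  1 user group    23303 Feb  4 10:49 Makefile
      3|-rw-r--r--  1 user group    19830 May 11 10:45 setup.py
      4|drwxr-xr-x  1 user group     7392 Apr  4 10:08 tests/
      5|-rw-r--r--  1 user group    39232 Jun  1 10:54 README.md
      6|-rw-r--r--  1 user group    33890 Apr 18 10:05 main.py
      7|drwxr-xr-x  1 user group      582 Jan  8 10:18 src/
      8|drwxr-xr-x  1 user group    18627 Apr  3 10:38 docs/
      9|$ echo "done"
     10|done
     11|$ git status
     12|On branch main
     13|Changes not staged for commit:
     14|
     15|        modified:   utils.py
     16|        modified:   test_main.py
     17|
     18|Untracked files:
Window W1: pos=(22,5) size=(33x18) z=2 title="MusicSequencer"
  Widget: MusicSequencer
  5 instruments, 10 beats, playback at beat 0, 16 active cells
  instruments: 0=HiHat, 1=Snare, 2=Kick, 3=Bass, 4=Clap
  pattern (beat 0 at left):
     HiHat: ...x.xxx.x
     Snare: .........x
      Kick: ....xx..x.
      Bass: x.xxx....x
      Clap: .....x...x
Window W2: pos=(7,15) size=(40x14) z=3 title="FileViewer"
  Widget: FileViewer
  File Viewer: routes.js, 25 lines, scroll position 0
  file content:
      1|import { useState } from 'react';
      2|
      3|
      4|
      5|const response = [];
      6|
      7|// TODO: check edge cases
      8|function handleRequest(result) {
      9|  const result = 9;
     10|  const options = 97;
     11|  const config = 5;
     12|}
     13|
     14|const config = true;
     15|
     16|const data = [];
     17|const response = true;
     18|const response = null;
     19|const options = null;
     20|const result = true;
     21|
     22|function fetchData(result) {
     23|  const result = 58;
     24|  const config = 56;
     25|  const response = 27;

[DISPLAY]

       ┠──────────┃ HiHat···█·███·█       
       ┃$ ls -la  ┃ Snare·········█       
       ┃-rw-r--r--┃  Kick····██··█·       
       ┃-rw-r--r--┃  Bass█·███····█       
       ┃drwxr-xr-x┃  Clap·····█···█       
       ┃-rw-r--r--┃                       
   ┏━━━━━━━━━━━━━━━━━━━━━━━━━━━━━━━━━━━━━━
   ┃ FileViewer                           
   ┠──────────────────────────────────────
   ┃import { useState } from 'react';    ▲
   ┃                                     █
   ┃                                     ░
   ┃                                     ░
   ┃const response = [];                 ░
   ┃                                     ░
   ┃// TODO: check edge cases            ░
   ┃function handleRequest(result) {     ░
   ┃  const result = 9;                  ░
   ┃  const options = 97;                ▼
   ┗━━━━━━━━━━━━━━━━━━━━━━━━━━━━━━━━━━━━━━
                                          
                                          
                                          


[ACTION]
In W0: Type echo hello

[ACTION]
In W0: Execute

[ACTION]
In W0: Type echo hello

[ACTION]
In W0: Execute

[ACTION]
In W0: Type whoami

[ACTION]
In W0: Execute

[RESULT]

       ┠──────────┃ HiHat···█·███·█       
       ┃done      ┃ Snare·········█       
       ┃$ git stat┃  Kick····██··█·       
       ┃On branch ┃  Bass█·███····█       
       ┃Changes no┃  Clap·····█···█       
       ┃          ┃                       
   ┏━━━━━━━━━━━━━━━━━━━━━━━━━━━━━━━━━━━━━━
   ┃ FileViewer                           
   ┠──────────────────────────────────────
   ┃import { useState } from 'react';    ▲
   ┃                                     █
   ┃                                     ░
   ┃                                     ░
   ┃const response = [];                 ░
   ┃                                     ░
   ┃// TODO: check edge cases            ░
   ┃function handleRequest(result) {     ░
   ┃  const result = 9;                  ░
   ┃  const options = 97;                ▼
   ┗━━━━━━━━━━━━━━━━━━━━━━━━━━━━━━━━━━━━━━
                                          
                                          
                                          


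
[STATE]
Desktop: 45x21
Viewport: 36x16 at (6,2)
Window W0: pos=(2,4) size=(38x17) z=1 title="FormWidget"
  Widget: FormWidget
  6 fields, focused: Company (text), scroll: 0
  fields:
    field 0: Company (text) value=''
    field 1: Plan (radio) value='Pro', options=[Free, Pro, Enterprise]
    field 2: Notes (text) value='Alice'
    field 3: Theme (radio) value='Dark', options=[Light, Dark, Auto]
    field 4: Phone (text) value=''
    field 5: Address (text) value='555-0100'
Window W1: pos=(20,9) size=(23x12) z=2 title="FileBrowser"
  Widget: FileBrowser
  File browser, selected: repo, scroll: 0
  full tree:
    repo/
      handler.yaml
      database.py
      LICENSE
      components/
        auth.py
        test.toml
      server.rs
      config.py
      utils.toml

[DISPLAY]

                                    
                                    
━━━━━━━━━━━━━━━━━━━━━━━━━━━━━━━━━┓  
rmWidget                         ┃  
─────────────────────────────────┨  
ompany:    [                    ]┃  
lan:       ( ) Free  (●) Pro  ( )┃  
otes:      [Al┏━━━━━━━━━━━━━━━━━━━━━
heme:      ( )┃ FileBrowser         
hone:      [  ┠─────────────────────
ddress:    [55┃> [-] repo/          
              ┃    handler.yaml     
              ┃    database.py      
              ┃    LICENSE          
              ┃    [+] components/  
              ┃    server.rs        


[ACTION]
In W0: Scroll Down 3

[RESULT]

                                    
                                    
━━━━━━━━━━━━━━━━━━━━━━━━━━━━━━━━━┓  
rmWidget                         ┃  
─────────────────────────────────┨  
heme:      ( ) Light  (●) Dark  (┃  
hone:      [                    ]┃  
ddress:    [55┏━━━━━━━━━━━━━━━━━━━━━
              ┃ FileBrowser         
              ┠─────────────────────
              ┃> [-] repo/          
              ┃    handler.yaml     
              ┃    database.py      
              ┃    LICENSE          
              ┃    [+] components/  
              ┃    server.rs        


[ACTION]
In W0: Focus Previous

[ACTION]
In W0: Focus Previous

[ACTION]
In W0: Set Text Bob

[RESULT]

                                    
                                    
━━━━━━━━━━━━━━━━━━━━━━━━━━━━━━━━━┓  
rmWidget                         ┃  
─────────────────────────────────┨  
heme:      ( ) Light  (●) Dark  (┃  
hone:      [Bob                 ]┃  
ddress:    [55┏━━━━━━━━━━━━━━━━━━━━━
              ┃ FileBrowser         
              ┠─────────────────────
              ┃> [-] repo/          
              ┃    handler.yaml     
              ┃    database.py      
              ┃    LICENSE          
              ┃    [+] components/  
              ┃    server.rs        


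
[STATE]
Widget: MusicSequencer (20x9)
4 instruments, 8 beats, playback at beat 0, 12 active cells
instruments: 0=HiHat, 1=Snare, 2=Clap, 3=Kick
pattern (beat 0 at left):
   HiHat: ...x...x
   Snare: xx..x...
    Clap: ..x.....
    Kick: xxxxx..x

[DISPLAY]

      ▼1234567      
 HiHat···█···█      
 Snare██··█···      
  Clap··█·····      
  Kick█████··█      
                    
                    
                    
                    


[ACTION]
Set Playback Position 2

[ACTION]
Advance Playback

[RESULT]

      012▼4567      
 HiHat···█···█      
 Snare██··█···      
  Clap··█·····      
  Kick█████··█      
                    
                    
                    
                    


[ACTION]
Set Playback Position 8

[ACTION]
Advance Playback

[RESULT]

      0▼234567      
 HiHat···█···█      
 Snare██··█···      
  Clap··█·····      
  Kick█████··█      
                    
                    
                    
                    


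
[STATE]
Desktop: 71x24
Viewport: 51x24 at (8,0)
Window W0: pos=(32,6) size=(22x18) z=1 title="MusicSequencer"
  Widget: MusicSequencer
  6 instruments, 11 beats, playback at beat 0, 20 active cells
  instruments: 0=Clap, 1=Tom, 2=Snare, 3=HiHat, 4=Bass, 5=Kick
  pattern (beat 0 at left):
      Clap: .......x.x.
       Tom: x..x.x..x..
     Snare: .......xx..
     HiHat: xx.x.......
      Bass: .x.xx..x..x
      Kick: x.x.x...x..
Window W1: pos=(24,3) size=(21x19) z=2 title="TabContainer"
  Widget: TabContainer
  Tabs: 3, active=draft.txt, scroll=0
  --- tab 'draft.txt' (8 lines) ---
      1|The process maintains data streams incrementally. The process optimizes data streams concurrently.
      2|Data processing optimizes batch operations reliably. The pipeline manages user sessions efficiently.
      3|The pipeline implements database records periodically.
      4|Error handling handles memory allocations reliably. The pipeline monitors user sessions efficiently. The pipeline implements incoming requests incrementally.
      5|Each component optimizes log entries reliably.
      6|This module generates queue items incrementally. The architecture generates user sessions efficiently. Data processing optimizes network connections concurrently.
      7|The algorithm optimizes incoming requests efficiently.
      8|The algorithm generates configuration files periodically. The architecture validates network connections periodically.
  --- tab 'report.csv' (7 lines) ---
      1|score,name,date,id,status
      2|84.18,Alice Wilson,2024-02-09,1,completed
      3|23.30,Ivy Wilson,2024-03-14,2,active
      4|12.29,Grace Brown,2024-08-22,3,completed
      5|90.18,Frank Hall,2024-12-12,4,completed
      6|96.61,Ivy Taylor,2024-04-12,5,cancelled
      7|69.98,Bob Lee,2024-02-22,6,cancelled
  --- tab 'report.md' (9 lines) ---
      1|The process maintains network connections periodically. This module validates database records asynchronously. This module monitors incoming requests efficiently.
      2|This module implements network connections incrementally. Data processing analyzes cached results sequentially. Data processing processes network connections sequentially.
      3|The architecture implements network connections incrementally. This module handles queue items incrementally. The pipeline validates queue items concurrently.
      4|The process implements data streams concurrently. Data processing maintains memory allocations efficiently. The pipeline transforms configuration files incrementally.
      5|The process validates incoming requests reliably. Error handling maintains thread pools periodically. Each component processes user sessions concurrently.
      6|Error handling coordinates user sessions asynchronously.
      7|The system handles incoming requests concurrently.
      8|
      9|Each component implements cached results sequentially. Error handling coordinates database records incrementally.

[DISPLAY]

                                                   
                                                   
                                                   
                ┏━━━━━━━━━━━━━━━━━━━┓              
                ┃ TabContainer      ┃              
                ┠───────────────────┨              
                ┃[draft.txt]│ report┃━━━━━━━━┓     
                ┃───────────────────┃cer     ┃     
                ┃The process maintai┃────────┨     
                ┃Data processing opt┃67890   ┃     
                ┃The pipeline implem┃·█·█·   ┃     
                ┃Error handling hand┃··█··   ┃     
                ┃Each component opti┃·██··   ┃     
                ┃This module generat┃·····   ┃     
                ┃The algorithm optim┃·█··█   ┃     
                ┃The algorithm gener┃··█··   ┃     
                ┃                   ┃        ┃     
                ┃                   ┃        ┃     
                ┃                   ┃        ┃     
                ┃                   ┃        ┃     
                ┃                   ┃        ┃     
                ┗━━━━━━━━━━━━━━━━━━━┛        ┃     
                        ┃                    ┃     
                        ┗━━━━━━━━━━━━━━━━━━━━┛     


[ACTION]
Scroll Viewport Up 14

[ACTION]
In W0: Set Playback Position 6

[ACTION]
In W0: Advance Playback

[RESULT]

                                                   
                                                   
                                                   
                ┏━━━━━━━━━━━━━━━━━━━┓              
                ┃ TabContainer      ┃              
                ┠───────────────────┨              
                ┃[draft.txt]│ report┃━━━━━━━━┓     
                ┃───────────────────┃cer     ┃     
                ┃The process maintai┃────────┨     
                ┃Data processing opt┃6▼890   ┃     
                ┃The pipeline implem┃·█·█·   ┃     
                ┃Error handling hand┃··█··   ┃     
                ┃Each component opti┃·██··   ┃     
                ┃This module generat┃·····   ┃     
                ┃The algorithm optim┃·█··█   ┃     
                ┃The algorithm gener┃··█··   ┃     
                ┃                   ┃        ┃     
                ┃                   ┃        ┃     
                ┃                   ┃        ┃     
                ┃                   ┃        ┃     
                ┃                   ┃        ┃     
                ┗━━━━━━━━━━━━━━━━━━━┛        ┃     
                        ┃                    ┃     
                        ┗━━━━━━━━━━━━━━━━━━━━┛     


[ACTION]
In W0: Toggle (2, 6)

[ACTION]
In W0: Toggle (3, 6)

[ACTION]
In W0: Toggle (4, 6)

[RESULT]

                                                   
                                                   
                                                   
                ┏━━━━━━━━━━━━━━━━━━━┓              
                ┃ TabContainer      ┃              
                ┠───────────────────┨              
                ┃[draft.txt]│ report┃━━━━━━━━┓     
                ┃───────────────────┃cer     ┃     
                ┃The process maintai┃────────┨     
                ┃Data processing opt┃6▼890   ┃     
                ┃The pipeline implem┃·█·█·   ┃     
                ┃Error handling hand┃··█··   ┃     
                ┃Each component opti┃███··   ┃     
                ┃This module generat┃█····   ┃     
                ┃The algorithm optim┃██··█   ┃     
                ┃The algorithm gener┃··█··   ┃     
                ┃                   ┃        ┃     
                ┃                   ┃        ┃     
                ┃                   ┃        ┃     
                ┃                   ┃        ┃     
                ┃                   ┃        ┃     
                ┗━━━━━━━━━━━━━━━━━━━┛        ┃     
                        ┃                    ┃     
                        ┗━━━━━━━━━━━━━━━━━━━━┛     


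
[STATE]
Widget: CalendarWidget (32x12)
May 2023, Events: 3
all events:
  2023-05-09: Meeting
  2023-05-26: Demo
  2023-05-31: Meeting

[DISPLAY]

            May 2023            
Mo Tu We Th Fr Sa Su            
 1  2  3  4  5  6  7            
 8  9* 10 11 12 13 14           
15 16 17 18 19 20 21            
22 23 24 25 26* 27 28           
29 30 31*                       
                                
                                
                                
                                
                                


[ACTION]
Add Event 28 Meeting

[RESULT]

            May 2023            
Mo Tu We Th Fr Sa Su            
 1  2  3  4  5  6  7            
 8  9* 10 11 12 13 14           
15 16 17 18 19 20 21            
22 23 24 25 26* 27 28*          
29 30 31*                       
                                
                                
                                
                                
                                


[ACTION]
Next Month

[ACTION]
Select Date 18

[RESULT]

           June 2023            
Mo Tu We Th Fr Sa Su            
          1  2  3  4            
 5  6  7  8  9 10 11            
12 13 14 15 16 17 [18]          
19 20 21 22 23 24 25            
26 27 28 29 30                  
                                
                                
                                
                                
                                


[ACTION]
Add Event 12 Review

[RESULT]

           June 2023            
Mo Tu We Th Fr Sa Su            
          1  2  3  4            
 5  6  7  8  9 10 11            
12* 13 14 15 16 17 [18]         
19 20 21 22 23 24 25            
26 27 28 29 30                  
                                
                                
                                
                                
                                


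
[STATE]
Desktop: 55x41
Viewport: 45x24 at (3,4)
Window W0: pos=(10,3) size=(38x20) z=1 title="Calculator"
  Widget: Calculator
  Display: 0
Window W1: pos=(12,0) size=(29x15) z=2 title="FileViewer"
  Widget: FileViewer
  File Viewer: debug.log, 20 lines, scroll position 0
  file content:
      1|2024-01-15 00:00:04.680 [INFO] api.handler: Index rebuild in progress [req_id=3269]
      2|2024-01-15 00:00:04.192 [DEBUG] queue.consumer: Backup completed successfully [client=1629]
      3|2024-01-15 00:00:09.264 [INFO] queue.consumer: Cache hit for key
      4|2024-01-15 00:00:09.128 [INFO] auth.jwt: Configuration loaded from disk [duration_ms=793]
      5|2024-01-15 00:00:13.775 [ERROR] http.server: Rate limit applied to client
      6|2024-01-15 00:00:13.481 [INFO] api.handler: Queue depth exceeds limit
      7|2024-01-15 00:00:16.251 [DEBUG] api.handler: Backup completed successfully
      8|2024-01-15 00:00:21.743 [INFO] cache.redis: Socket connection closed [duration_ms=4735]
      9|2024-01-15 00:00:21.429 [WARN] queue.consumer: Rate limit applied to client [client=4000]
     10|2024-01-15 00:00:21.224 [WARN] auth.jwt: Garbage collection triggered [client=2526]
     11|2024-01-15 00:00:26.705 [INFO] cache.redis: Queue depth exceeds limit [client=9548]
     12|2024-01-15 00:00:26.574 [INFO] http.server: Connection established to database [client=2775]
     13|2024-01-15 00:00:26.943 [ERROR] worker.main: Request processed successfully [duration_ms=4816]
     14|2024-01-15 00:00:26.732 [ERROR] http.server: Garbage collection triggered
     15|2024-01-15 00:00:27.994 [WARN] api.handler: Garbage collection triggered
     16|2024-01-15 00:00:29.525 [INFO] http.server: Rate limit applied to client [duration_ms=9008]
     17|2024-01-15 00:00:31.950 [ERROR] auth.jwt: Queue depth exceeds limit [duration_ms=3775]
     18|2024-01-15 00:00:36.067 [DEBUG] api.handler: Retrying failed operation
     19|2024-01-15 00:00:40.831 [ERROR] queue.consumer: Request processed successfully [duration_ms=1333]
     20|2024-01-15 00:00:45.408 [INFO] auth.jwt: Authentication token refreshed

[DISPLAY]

       ┃ ┃2024-01-15 00:00:04.192 [D█┃      ┃
       ┠─┃2024-01-15 00:00:09.264 [I░┃──────┨
       ┃ ┃2024-01-15 00:00:09.128 [I░┃     0┃
       ┃┌┃2024-01-15 00:00:13.775 [E░┃      ┃
       ┃│┃2024-01-15 00:00:13.481 [I░┃      ┃
       ┃├┃2024-01-15 00:00:16.251 [D░┃      ┃
       ┃│┃2024-01-15 00:00:21.743 [I░┃      ┃
       ┃├┃2024-01-15 00:00:21.429 [W░┃      ┃
       ┃│┃2024-01-15 00:00:21.224 [W░┃      ┃
       ┃├┃2024-01-15 00:00:26.705 [I▼┃      ┃
       ┃│┗━━━━━━━━━━━━━━━━━━━━━━━━━━━┛      ┃
       ┃├───┼───┼───┼───┤                   ┃
       ┃│ C │ MC│ MR│ M+│                   ┃
       ┃└───┴───┴───┴───┘                   ┃
       ┃                                    ┃
       ┃                                    ┃
       ┃                                    ┃
       ┃                                    ┃
       ┗━━━━━━━━━━━━━━━━━━━━━━━━━━━━━━━━━━━━┛
                                             
                                             
                                             
                                             
                                             


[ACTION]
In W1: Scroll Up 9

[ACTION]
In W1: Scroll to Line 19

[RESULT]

       ┃ ┃2024-01-15 00:00:26.705 [I░┃      ┃
       ┠─┃2024-01-15 00:00:26.574 [I░┃──────┨
       ┃ ┃2024-01-15 00:00:26.943 [E░┃     0┃
       ┃┌┃2024-01-15 00:00:26.732 [E░┃      ┃
       ┃│┃2024-01-15 00:00:27.994 [W░┃      ┃
       ┃├┃2024-01-15 00:00:29.525 [I░┃      ┃
       ┃│┃2024-01-15 00:00:31.950 [E░┃      ┃
       ┃├┃2024-01-15 00:00:36.067 [D░┃      ┃
       ┃│┃2024-01-15 00:00:40.831 [E█┃      ┃
       ┃├┃2024-01-15 00:00:45.408 [I▼┃      ┃
       ┃│┗━━━━━━━━━━━━━━━━━━━━━━━━━━━┛      ┃
       ┃├───┼───┼───┼───┤                   ┃
       ┃│ C │ MC│ MR│ M+│                   ┃
       ┃└───┴───┴───┴───┘                   ┃
       ┃                                    ┃
       ┃                                    ┃
       ┃                                    ┃
       ┃                                    ┃
       ┗━━━━━━━━━━━━━━━━━━━━━━━━━━━━━━━━━━━━┛
                                             
                                             
                                             
                                             
                                             


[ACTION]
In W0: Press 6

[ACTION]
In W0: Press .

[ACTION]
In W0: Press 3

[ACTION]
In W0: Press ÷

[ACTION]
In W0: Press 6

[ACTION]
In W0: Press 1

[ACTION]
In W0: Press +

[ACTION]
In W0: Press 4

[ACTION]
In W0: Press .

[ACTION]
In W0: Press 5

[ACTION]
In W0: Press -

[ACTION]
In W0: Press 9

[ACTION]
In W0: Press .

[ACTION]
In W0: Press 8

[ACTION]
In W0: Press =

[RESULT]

       ┃ ┃2024-01-15 00:00:26.705 [I░┃      ┃
       ┠─┃2024-01-15 00:00:26.574 [I░┃──────┨
       ┃ ┃2024-01-15 00:00:26.943 [E░┃721312┃
       ┃┌┃2024-01-15 00:00:26.732 [E░┃      ┃
       ┃│┃2024-01-15 00:00:27.994 [W░┃      ┃
       ┃├┃2024-01-15 00:00:29.525 [I░┃      ┃
       ┃│┃2024-01-15 00:00:31.950 [E░┃      ┃
       ┃├┃2024-01-15 00:00:36.067 [D░┃      ┃
       ┃│┃2024-01-15 00:00:40.831 [E█┃      ┃
       ┃├┃2024-01-15 00:00:45.408 [I▼┃      ┃
       ┃│┗━━━━━━━━━━━━━━━━━━━━━━━━━━━┛      ┃
       ┃├───┼───┼───┼───┤                   ┃
       ┃│ C │ MC│ MR│ M+│                   ┃
       ┃└───┴───┴───┴───┘                   ┃
       ┃                                    ┃
       ┃                                    ┃
       ┃                                    ┃
       ┃                                    ┃
       ┗━━━━━━━━━━━━━━━━━━━━━━━━━━━━━━━━━━━━┛
                                             
                                             
                                             
                                             
                                             


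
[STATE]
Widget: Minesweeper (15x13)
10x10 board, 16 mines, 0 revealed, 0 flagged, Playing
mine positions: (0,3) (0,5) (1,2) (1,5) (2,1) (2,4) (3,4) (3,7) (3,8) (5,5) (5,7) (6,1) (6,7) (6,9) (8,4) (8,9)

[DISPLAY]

■■■■■■■■■■     
■■■■■■■■■■     
■■■■■■■■■■     
■■■■■■■■■■     
■■■■■■■■■■     
■■■■■■■■■■     
■■■■■■■■■■     
■■■■■■■■■■     
■■■■■■■■■■     
■■■■■■■■■■     
               
               
               


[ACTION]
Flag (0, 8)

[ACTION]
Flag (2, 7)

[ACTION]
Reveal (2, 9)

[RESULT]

■■■■■■■■⚑■     
■■■■■■■■■■     
■■■■■■■⚑■1     
■■■■■■■■■■     
■■■■■■■■■■     
■■■■■■■■■■     
■■■■■■■■■■     
■■■■■■■■■■     
■■■■■■■■■■     
■■■■■■■■■■     
               
               
               
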